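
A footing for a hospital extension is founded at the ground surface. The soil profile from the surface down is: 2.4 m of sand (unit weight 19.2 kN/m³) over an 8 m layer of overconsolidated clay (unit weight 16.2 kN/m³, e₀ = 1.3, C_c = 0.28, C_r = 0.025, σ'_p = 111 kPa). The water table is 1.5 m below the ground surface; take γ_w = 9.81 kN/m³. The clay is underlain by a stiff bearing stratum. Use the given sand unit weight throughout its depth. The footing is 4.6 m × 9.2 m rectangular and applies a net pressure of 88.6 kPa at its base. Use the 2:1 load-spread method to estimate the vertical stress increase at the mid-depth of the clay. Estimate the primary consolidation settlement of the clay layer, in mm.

Mid-depth of clay below the ground surface: z = 2.4 + 8/2 = 6.4 m.
Total vertical stress at mid-clay: σ_v = 19.2×2.4 + 16.2×4 = 110.88 kPa.
Pore pressure: u = 9.81×(6.4 − 1.5) = 48.069 kPa.
Initial effective stress: σ'_0 = σ_v − u = 110.88 − 48.069 = 62.811 kPa.
Stress increase at mid-clay by the 2:1 spreading method:
Δσ = qBL/((B+z)(L+z)) = 88.6×4.6×9.2/((4.6+6.4)(9.2+6.4)) = 21.851 kPa
Final effective stress: σ'_f = 62.811 + 21.851 = 84.662 kPa.
σ'_f = 84.662 ≤ σ'_p = 111 kPa, so the clay remains overconsolidated and only the recompression index applies:
S_c = C_r·H/(1+e₀)·log₁₀(σ'_f/σ'_0) = 0.025×8/2.3×log₁₀(84.662/62.811)
    = 0.086958 × 0.12965 = 0.01127 m

S_c ≈ 11.3 mm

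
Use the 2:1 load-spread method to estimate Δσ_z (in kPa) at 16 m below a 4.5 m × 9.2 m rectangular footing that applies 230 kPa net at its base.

By the 2:1 method the load spreads at 1 horizontal : 2 vertical, so at depth z the loaded area has grown by z in each plan dimension:
Δσ = qBL/((B+z)(L+z)) = 230×4.5×9.2/((4.5+16)(9.2+16)) = 18.432 kPa

Δσ_z ≈ 18.4 kPa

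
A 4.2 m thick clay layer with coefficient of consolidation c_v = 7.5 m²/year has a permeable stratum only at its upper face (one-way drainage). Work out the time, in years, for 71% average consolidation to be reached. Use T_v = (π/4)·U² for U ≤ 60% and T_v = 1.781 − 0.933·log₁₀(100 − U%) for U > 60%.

Drainage path length: H_d = H = 4.2 m (single drainage).
U > 60%: T_v = 1.781 − 0.933·log₁₀(100 − 71) = 0.41658.
t = T_v·H_d²/c_v = 0.41658×4.2²/7.5 = 0.9798 years.

t ≈ 0.98 years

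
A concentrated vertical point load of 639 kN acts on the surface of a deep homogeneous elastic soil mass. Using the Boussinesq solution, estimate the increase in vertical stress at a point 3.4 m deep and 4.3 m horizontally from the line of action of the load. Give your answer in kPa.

Δσ_z ≈ 2.42 kPa

Boussinesq vertical stress below a point load on an elastic half-space:
Δσ_z = 3P/(2πz²) · [1 + (r/z)²]^(−5/2)
r/z = 4.3/3.4 = 1.2647; [1+(r/z)²]^(−5/2) = 0.091787.
Δσ_z = 3×639/(2π×3.4²) × 0.091787 = 26.393 × 0.091787 = 2.423 kPa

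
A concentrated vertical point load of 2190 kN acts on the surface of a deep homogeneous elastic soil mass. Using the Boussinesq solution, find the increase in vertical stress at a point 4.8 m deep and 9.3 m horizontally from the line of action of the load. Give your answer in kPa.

Δσ_z ≈ 0.921 kPa

Boussinesq vertical stress below a point load on an elastic half-space:
Δσ_z = 3P/(2πz²) · [1 + (r/z)²]^(−5/2)
r/z = 9.3/4.8 = 1.9375; [1+(r/z)²]^(−5/2) = 0.020294.
Δσ_z = 3×2190/(2π×4.8²) × 0.020294 = 45.384 × 0.020294 = 0.921 kPa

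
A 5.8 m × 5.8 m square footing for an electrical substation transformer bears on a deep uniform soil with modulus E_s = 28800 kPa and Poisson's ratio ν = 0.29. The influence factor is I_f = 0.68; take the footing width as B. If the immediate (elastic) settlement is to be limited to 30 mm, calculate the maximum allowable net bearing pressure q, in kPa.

q ≈ 239 kPa

S_e = q·B·(1−ν²)/E_s · I_f  ⇒  q = S_e·E_s / (B·(1−ν²)·I_f).
q = 0.03 × 28800 / (5.8 × 0.9159 × 0.68) = 239.2 kPa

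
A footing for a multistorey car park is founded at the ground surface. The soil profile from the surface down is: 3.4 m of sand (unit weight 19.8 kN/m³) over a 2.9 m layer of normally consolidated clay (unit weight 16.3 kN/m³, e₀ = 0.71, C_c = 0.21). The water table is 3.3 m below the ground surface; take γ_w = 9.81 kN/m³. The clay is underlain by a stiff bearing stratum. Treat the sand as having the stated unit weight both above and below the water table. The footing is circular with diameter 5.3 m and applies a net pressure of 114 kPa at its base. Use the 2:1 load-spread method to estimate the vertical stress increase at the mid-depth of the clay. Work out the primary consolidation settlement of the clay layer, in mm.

Mid-depth of clay below the ground surface: z = 3.4 + 2.9/2 = 4.85 m.
Total vertical stress at mid-clay: σ_v = 19.8×3.4 + 16.3×1.45 = 90.955 kPa.
Pore pressure: u = 9.81×(4.85 − 3.3) = 15.206 kPa.
Initial effective stress: σ'_0 = σ_v − u = 90.955 − 15.206 = 75.749 kPa.
Stress increase at mid-clay by the 2:1 spreading method:
Δσ ≈ qD²/(D+z)² = 114×5.3²/(5.3+4.85)² = 31.083 kPa
Final effective stress: σ'_f = σ'_0 + Δσ = 75.749 + 31.083 = 106.83 kPa.
Normally consolidated clay, so the full stress increment lies on the virgin compression line:
S_c = C_c·H/(1+e₀)·log₁₀(σ'_f/σ'_0) = 0.21×2.9/(1+0.71)×log₁₀(106.83/75.749)
    = 0.35614 × 0.14932 = 0.05318 m

S_c ≈ 53.2 mm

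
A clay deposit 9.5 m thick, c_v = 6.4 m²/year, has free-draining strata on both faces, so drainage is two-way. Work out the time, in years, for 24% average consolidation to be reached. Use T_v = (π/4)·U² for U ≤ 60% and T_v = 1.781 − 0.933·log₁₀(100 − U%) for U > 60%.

Drainage path length: H_d = H/2 = 4.75 m (double drainage).
U ≤ 60%: T_v = (π/4)·U² = (π/4)×0.24² = 0.045239.
t = T_v·H_d²/c_v = 0.045239×4.75²/6.4 = 0.1595 years.

t ≈ 0.159 years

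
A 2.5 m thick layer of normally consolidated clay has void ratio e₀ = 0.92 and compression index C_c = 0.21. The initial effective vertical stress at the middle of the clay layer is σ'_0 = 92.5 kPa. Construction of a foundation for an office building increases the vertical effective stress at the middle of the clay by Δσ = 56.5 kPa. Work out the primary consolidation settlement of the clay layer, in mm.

Final effective stress: σ'_f = σ'_0 + Δσ = 92.5 + 56.5 = 149 kPa.
Normally consolidated clay, so the full stress increment lies on the virgin compression line:
S_c = C_c·H/(1+e₀)·log₁₀(σ'_f/σ'_0) = 0.21×2.5/(1+0.92)×log₁₀(149/92.5)
    = 0.27344 × 0.20704 = 0.05661 m

S_c ≈ 56.6 mm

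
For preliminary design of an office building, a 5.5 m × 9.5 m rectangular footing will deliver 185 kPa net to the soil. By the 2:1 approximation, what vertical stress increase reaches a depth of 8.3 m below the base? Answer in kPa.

By the 2:1 method the load spreads at 1 horizontal : 2 vertical, so at depth z the loaded area has grown by z in each plan dimension:
Δσ = qBL/((B+z)(L+z)) = 185×5.5×9.5/((5.5+8.3)(9.5+8.3)) = 39.351 kPa

Δσ_z ≈ 39.4 kPa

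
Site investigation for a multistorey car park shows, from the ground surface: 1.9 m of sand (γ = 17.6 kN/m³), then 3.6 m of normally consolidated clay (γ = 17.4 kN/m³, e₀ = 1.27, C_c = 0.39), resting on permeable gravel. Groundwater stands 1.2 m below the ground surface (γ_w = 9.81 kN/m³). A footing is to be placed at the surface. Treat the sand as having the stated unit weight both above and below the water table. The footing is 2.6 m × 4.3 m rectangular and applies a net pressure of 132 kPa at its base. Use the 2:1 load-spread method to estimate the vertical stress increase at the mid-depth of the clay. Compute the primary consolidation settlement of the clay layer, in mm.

S_c ≈ 147 mm

Mid-depth of clay below the ground surface: z = 1.9 + 3.6/2 = 3.7 m.
Total vertical stress at mid-clay: σ_v = 17.6×1.9 + 17.4×1.8 = 64.76 kPa.
Pore pressure: u = 9.81×(3.7 − 1.2) = 24.525 kPa.
Initial effective stress: σ'_0 = σ_v − u = 64.76 − 24.525 = 40.235 kPa.
Stress increase at mid-clay by the 2:1 spreading method:
Δσ = qBL/((B+z)(L+z)) = 132×2.6×4.3/((2.6+3.7)(4.3+3.7)) = 29.281 kPa
Final effective stress: σ'_f = σ'_0 + Δσ = 40.235 + 29.281 = 69.516 kPa.
Normally consolidated clay, so the full stress increment lies on the virgin compression line:
S_c = C_c·H/(1+e₀)·log₁₀(σ'_f/σ'_0) = 0.39×3.6/(1+1.27)×log₁₀(69.516/40.235)
    = 0.6185 × 0.23748 = 0.1469 m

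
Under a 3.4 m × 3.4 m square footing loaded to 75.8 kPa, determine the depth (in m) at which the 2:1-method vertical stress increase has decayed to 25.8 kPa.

z ≈ 2.43 m

2:1 spreading — at depth z the loaded area has grown by z in each plan dimension:
qB²/(B+z)² = Δσ_z ⇒ z = B(√(q/Δσ_z) − 1) = 3.4×(√(75.8/25.8) − 1) = 2.428 m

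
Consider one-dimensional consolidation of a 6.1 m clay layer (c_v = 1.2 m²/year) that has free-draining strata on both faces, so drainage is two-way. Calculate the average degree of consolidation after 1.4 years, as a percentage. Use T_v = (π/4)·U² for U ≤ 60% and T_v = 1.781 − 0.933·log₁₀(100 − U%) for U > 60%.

Drainage path length: H_d = H/2 = 3.05 m (double drainage).
T_v = c_v·t/H_d² = 1.2×1.4/3.05² = 0.1806.
T_v = 0.1806 corresponds to the U ≤ 60% branch:
U = √(4T_v/π) = 0.4795

U ≈ 48 %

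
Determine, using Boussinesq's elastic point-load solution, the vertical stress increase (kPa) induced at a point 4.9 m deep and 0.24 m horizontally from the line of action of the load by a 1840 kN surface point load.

Boussinesq vertical stress below a point load on an elastic half-space:
Δσ_z = 3P/(2πz²) · [1 + (r/z)²]^(−5/2)
r/z = 0.24/4.9 = 0.04898; [1+(r/z)²]^(−5/2) = 0.99403.
Δσ_z = 3×1840/(2π×4.9²) × 0.99403 = 36.59 × 0.99403 = 36.37 kPa

Δσ_z ≈ 36.4 kPa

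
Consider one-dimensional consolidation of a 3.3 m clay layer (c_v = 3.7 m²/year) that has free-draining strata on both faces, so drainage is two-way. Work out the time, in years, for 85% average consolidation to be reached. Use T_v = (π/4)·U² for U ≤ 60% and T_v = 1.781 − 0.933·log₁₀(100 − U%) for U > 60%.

Drainage path length: H_d = H/2 = 1.65 m (double drainage).
U > 60%: T_v = 1.781 − 0.933·log₁₀(100 − 85) = 0.68371.
t = T_v·H_d²/c_v = 0.68371×1.65²/3.7 = 0.5031 years.

t ≈ 0.503 years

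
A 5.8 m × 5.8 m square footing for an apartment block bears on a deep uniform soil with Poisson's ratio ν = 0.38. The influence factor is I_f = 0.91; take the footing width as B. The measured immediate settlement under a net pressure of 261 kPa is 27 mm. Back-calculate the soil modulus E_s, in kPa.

S_e = q·B·(1−ν²)/E_s · I_f  ⇒  E_s = q·B·(1−ν²)·I_f / S_e.
E_s = 261 × 5.8 × 0.8556 × 0.91 / 0.027 = 43650 kPa

E_s ≈ 43700 kPa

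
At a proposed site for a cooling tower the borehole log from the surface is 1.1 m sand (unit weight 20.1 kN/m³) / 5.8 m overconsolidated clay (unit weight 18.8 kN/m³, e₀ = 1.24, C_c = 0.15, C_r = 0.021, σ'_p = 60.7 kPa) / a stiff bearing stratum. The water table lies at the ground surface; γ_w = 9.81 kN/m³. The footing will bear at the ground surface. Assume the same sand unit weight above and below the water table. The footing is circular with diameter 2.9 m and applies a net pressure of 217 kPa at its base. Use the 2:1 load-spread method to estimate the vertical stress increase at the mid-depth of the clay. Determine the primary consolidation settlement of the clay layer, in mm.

Mid-depth of clay below the ground surface: z = 1.1 + 5.8/2 = 4 m.
Total vertical stress at mid-clay: σ_v = 20.1×1.1 + 18.8×2.9 = 76.63 kPa.
Pore pressure: u = 9.81×(4 − 0) = 39.24 kPa.
Initial effective stress: σ'_0 = σ_v − u = 76.63 − 39.24 = 37.39 kPa.
Stress increase at mid-clay by the 2:1 spreading method:
Δσ ≈ qD²/(D+z)² = 217×2.9²/(2.9+4)² = 38.332 kPa
Final effective stress: σ'_f = 37.39 + 38.332 = 75.722 kPa.
σ'_f = 75.722 > σ'_p = 60.7 kPa, so the stress path crosses the preconsolidation pressure — recompression up to σ'_p, then virgin compression beyond:
S_c = H/(1+e₀)·[C_r·log₁₀(σ'_p/σ'_0) + C_c·log₁₀(σ'_f/σ'_p)]
    = 5.8/2.24 × [0.021×log₁₀(60.7/37.39) + 0.15×log₁₀(75.722/60.7)]
    = 2.5893 × [0.0044191 + 0.014405] = 0.04874 m

S_c ≈ 48.7 mm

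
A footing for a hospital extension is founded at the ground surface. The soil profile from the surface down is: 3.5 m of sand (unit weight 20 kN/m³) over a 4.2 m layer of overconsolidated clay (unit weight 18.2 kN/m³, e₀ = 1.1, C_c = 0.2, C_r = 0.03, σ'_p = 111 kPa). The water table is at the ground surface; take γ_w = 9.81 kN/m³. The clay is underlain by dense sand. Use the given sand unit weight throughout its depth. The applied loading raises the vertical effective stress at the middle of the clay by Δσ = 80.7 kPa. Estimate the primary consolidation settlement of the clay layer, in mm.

S_c ≈ 51.8 mm

Mid-depth of clay below the ground surface: z = 3.5 + 4.2/2 = 5.6 m.
Total vertical stress at mid-clay: σ_v = 20×3.5 + 18.2×2.1 = 108.22 kPa.
Pore pressure: u = 9.81×(5.6 − 0) = 54.936 kPa.
Initial effective stress: σ'_0 = σ_v − u = 108.22 − 54.936 = 53.284 kPa.
Final effective stress: σ'_f = 53.284 + 80.7 = 133.98 kPa.
σ'_f = 133.98 > σ'_p = 111 kPa, so the stress path crosses the preconsolidation pressure — recompression up to σ'_p, then virgin compression beyond:
S_c = H/(1+e₀)·[C_r·log₁₀(σ'_p/σ'_0) + C_c·log₁₀(σ'_f/σ'_p)]
    = 4.2/2.1 × [0.03×log₁₀(111/53.284) + 0.2×log₁₀(133.98/111)]
    = 2 × [0.0095618 + 0.016343] = 0.05181 m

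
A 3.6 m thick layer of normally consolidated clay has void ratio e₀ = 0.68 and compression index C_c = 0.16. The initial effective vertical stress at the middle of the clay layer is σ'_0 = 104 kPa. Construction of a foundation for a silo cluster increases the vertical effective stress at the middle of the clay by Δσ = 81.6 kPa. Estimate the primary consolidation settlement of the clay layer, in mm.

Final effective stress: σ'_f = σ'_0 + Δσ = 104 + 81.6 = 185.6 kPa.
Normally consolidated clay, so the full stress increment lies on the virgin compression line:
S_c = C_c·H/(1+e₀)·log₁₀(σ'_f/σ'_0) = 0.16×3.6/(1+0.68)×log₁₀(185.6/104)
    = 0.34286 × 0.25154 = 0.08624 m

S_c ≈ 86.2 mm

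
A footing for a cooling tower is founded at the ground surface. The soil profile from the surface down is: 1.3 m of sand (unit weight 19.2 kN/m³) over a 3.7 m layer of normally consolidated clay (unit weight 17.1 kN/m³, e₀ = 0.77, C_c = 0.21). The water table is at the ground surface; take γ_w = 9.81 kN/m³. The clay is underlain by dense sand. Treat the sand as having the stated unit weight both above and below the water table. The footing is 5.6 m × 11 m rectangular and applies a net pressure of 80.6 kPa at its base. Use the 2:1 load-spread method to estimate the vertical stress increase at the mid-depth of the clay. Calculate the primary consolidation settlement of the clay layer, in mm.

S_c ≈ 179 mm

Mid-depth of clay below the ground surface: z = 1.3 + 3.7/2 = 3.15 m.
Total vertical stress at mid-clay: σ_v = 19.2×1.3 + 17.1×1.85 = 56.595 kPa.
Pore pressure: u = 9.81×(3.15 − 0) = 30.902 kPa.
Initial effective stress: σ'_0 = σ_v − u = 56.595 − 30.902 = 25.693 kPa.
Stress increase at mid-clay by the 2:1 spreading method:
Δσ = qBL/((B+z)(L+z)) = 80.6×5.6×11/((5.6+3.15)(11+3.15)) = 40.101 kPa
Final effective stress: σ'_f = σ'_0 + Δσ = 25.693 + 40.101 = 65.794 kPa.
Normally consolidated clay, so the full stress increment lies on the virgin compression line:
S_c = C_c·H/(1+e₀)·log₁₀(σ'_f/σ'_0) = 0.21×3.7/(1+0.77)×log₁₀(65.794/25.693)
    = 0.43898 × 0.40837 = 0.1793 m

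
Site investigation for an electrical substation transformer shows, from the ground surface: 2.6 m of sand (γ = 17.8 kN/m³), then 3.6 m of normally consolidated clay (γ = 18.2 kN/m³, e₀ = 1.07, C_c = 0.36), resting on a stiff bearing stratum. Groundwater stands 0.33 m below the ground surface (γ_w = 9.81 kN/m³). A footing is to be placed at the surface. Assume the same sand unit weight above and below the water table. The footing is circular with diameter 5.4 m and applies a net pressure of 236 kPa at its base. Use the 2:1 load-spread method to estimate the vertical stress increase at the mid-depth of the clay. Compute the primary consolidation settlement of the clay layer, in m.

Mid-depth of clay below the ground surface: z = 2.6 + 3.6/2 = 4.4 m.
Total vertical stress at mid-clay: σ_v = 17.8×2.6 + 18.2×1.8 = 79.04 kPa.
Pore pressure: u = 9.81×(4.4 − 0.33) = 39.927 kPa.
Initial effective stress: σ'_0 = σ_v − u = 79.04 − 39.927 = 39.113 kPa.
Stress increase at mid-clay by the 2:1 spreading method:
Δσ ≈ qD²/(D+z)² = 236×5.4²/(5.4+4.4)² = 71.655 kPa
Final effective stress: σ'_f = σ'_0 + Δσ = 39.113 + 71.655 = 110.77 kPa.
Normally consolidated clay, so the full stress increment lies on the virgin compression line:
S_c = C_c·H/(1+e₀)·log₁₀(σ'_f/σ'_0) = 0.36×3.6/(1+1.07)×log₁₀(110.77/39.113)
    = 0.62609 × 0.4521 = 0.2831 m

S_c ≈ 0.283 m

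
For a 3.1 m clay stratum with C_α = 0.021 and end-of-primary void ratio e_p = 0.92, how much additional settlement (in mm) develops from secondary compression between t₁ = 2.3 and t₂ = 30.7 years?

Secondary compression: S_s = C_α·H/(1+e_p)·log₁₀(t₂/t₁)
S_s = 0.021×3.1/(1+0.92)×log₁₀(30.7/2.3)
    = 0.03391 × 1.125 = 0.03816 m

S_s ≈ 38.2 mm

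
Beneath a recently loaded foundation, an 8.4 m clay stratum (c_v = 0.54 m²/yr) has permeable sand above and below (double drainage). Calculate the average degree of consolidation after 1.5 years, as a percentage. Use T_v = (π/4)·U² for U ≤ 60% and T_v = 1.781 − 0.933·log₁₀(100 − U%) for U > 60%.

U ≈ 24.2 %

Drainage path length: H_d = H/2 = 4.2 m (double drainage).
T_v = c_v·t/H_d² = 0.54×1.5/4.2² = 0.045918.
T_v = 0.045918 corresponds to the U ≤ 60% branch:
U = √(4T_v/π) = 0.2418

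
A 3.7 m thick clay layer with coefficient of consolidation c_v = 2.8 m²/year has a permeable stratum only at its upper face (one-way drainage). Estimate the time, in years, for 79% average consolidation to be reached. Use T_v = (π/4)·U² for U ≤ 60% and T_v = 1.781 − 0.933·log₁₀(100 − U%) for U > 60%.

t ≈ 2.68 years

Drainage path length: H_d = H = 3.7 m (single drainage).
U > 60%: T_v = 1.781 − 0.933·log₁₀(100 − 79) = 0.54737.
t = T_v·H_d²/c_v = 0.54737×3.7²/2.8 = 2.676 years.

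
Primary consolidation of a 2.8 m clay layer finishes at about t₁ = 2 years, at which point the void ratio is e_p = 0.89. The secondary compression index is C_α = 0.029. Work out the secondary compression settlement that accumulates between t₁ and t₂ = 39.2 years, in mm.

Secondary compression: S_s = C_α·H/(1+e_p)·log₁₀(t₂/t₁)
S_s = 0.029×2.8/(1+0.89)×log₁₀(39.2/2)
    = 0.04296 × 1.292 = 0.05552 m

S_s ≈ 55.5 mm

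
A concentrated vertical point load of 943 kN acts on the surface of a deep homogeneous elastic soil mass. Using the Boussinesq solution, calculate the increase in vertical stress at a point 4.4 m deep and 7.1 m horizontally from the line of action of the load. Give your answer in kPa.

Δσ_z ≈ 0.943 kPa

Boussinesq vertical stress below a point load on an elastic half-space:
Δσ_z = 3P/(2πz²) · [1 + (r/z)²]^(−5/2)
r/z = 7.1/4.4 = 1.6136; [1+(r/z)²]^(−5/2) = 0.040559.
Δσ_z = 3×943/(2π×4.4²) × 0.040559 = 23.257 × 0.040559 = 0.9433 kPa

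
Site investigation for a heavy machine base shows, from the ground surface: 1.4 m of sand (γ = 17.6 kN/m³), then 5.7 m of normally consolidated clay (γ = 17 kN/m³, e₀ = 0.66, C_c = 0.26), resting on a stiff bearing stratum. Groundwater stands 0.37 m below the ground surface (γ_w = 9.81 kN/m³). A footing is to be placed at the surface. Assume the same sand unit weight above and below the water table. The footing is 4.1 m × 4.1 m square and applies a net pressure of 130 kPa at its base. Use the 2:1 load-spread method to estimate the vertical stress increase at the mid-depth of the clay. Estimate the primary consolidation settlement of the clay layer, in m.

S_c ≈ 0.248 m

Mid-depth of clay below the ground surface: z = 1.4 + 5.7/2 = 4.25 m.
Total vertical stress at mid-clay: σ_v = 17.6×1.4 + 17×2.85 = 73.09 kPa.
Pore pressure: u = 9.81×(4.25 − 0.37) = 38.063 kPa.
Initial effective stress: σ'_0 = σ_v − u = 73.09 − 38.063 = 35.027 kPa.
Stress increase at mid-clay by the 2:1 spreading method:
Δσ = qBL/((B+z)(L+z)) = 130×4.1×4.1/((4.1+4.25)(4.1+4.25)) = 31.343 kPa
Final effective stress: σ'_f = σ'_0 + Δσ = 35.027 + 31.343 = 66.37 kPa.
Normally consolidated clay, so the full stress increment lies on the virgin compression line:
S_c = C_c·H/(1+e₀)·log₁₀(σ'_f/σ'_0) = 0.26×5.7/(1+0.66)×log₁₀(66.37/35.027)
    = 0.89277 × 0.27757 = 0.2478 m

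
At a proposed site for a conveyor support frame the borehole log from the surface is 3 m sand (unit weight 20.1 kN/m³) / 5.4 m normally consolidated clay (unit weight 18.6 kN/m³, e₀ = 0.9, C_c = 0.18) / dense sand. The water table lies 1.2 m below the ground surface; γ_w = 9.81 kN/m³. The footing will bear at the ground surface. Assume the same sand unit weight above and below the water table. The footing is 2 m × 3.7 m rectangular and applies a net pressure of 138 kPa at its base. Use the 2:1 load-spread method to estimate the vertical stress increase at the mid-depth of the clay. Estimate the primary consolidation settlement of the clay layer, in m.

Mid-depth of clay below the ground surface: z = 3 + 5.4/2 = 5.7 m.
Total vertical stress at mid-clay: σ_v = 20.1×3 + 18.6×2.7 = 110.52 kPa.
Pore pressure: u = 9.81×(5.7 − 1.2) = 44.145 kPa.
Initial effective stress: σ'_0 = σ_v − u = 110.52 − 44.145 = 66.375 kPa.
Stress increase at mid-clay by the 2:1 spreading method:
Δσ = qBL/((B+z)(L+z)) = 138×2×3.7/((2+5.7)(3.7+5.7)) = 14.109 kPa
Final effective stress: σ'_f = σ'_0 + Δσ = 66.375 + 14.109 = 80.484 kPa.
Normally consolidated clay, so the full stress increment lies on the virgin compression line:
S_c = C_c·H/(1+e₀)·log₁₀(σ'_f/σ'_0) = 0.18×5.4/(1+0.9)×log₁₀(80.484/66.375)
    = 0.51158 × 0.083705 = 0.04282 m

S_c ≈ 0.0428 m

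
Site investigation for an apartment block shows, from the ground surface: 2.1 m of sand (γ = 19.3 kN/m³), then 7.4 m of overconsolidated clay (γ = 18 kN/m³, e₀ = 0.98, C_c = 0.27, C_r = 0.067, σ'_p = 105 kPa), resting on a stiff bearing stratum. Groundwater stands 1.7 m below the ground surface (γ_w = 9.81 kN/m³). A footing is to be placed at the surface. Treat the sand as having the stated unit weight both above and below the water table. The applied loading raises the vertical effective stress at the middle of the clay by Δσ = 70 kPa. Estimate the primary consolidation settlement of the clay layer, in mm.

Mid-depth of clay below the ground surface: z = 2.1 + 7.4/2 = 5.8 m.
Total vertical stress at mid-clay: σ_v = 19.3×2.1 + 18×3.7 = 107.13 kPa.
Pore pressure: u = 9.81×(5.8 − 1.7) = 40.221 kPa.
Initial effective stress: σ'_0 = σ_v − u = 107.13 − 40.221 = 66.909 kPa.
Final effective stress: σ'_f = 66.909 + 70 = 136.91 kPa.
σ'_f = 136.91 > σ'_p = 105 kPa, so the stress path crosses the preconsolidation pressure — recompression up to σ'_p, then virgin compression beyond:
S_c = H/(1+e₀)·[C_r·log₁₀(σ'_p/σ'_0) + C_c·log₁₀(σ'_f/σ'_p)]
    = 7.4/1.98 × [0.067×log₁₀(105/66.909) + 0.27×log₁₀(136.91/105)]
    = 3.7374 × [0.013112 + 0.031116] = 0.1653 m

S_c ≈ 165 mm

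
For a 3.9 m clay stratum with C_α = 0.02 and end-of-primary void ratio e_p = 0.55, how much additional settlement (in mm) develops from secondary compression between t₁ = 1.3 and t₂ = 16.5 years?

Secondary compression: S_s = C_α·H/(1+e_p)·log₁₀(t₂/t₁)
S_s = 0.02×3.9/(1+0.55)×log₁₀(16.5/1.3)
    = 0.05032 × 1.104 = 0.05553 m

S_s ≈ 55.5 mm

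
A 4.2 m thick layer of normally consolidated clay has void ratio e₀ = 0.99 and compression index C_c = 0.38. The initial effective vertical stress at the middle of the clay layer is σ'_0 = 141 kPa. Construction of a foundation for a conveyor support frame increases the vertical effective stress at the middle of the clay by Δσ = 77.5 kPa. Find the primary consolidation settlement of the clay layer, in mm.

Final effective stress: σ'_f = σ'_0 + Δσ = 141 + 77.5 = 218.5 kPa.
Normally consolidated clay, so the full stress increment lies on the virgin compression line:
S_c = C_c·H/(1+e₀)·log₁₀(σ'_f/σ'_0) = 0.38×4.2/(1+0.99)×log₁₀(218.5/141)
    = 0.80201 × 0.19023 = 0.1526 m

S_c ≈ 153 mm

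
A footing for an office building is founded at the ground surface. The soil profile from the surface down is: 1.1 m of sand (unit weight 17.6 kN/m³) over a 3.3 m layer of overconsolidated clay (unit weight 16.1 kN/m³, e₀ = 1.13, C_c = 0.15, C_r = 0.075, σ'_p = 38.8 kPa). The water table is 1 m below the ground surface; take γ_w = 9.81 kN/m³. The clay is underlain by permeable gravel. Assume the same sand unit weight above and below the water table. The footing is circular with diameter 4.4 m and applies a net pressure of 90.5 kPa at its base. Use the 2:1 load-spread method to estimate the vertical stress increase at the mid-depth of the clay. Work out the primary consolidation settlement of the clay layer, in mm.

S_c ≈ 64.1 mm

Mid-depth of clay below the ground surface: z = 1.1 + 3.3/2 = 2.75 m.
Total vertical stress at mid-clay: σ_v = 17.6×1.1 + 16.1×1.65 = 45.925 kPa.
Pore pressure: u = 9.81×(2.75 − 1) = 17.168 kPa.
Initial effective stress: σ'_0 = σ_v − u = 45.925 − 17.168 = 28.757 kPa.
Stress increase at mid-clay by the 2:1 spreading method:
Δσ ≈ qD²/(D+z)² = 90.5×4.4²/(4.4+2.75)² = 34.272 kPa
Final effective stress: σ'_f = 28.757 + 34.272 = 63.029 kPa.
σ'_f = 63.029 > σ'_p = 38.8 kPa, so the stress path crosses the preconsolidation pressure — recompression up to σ'_p, then virgin compression beyond:
S_c = H/(1+e₀)·[C_r·log₁₀(σ'_p/σ'_0) + C_c·log₁₀(σ'_f/σ'_p)]
    = 3.3/2.13 × [0.075×log₁₀(38.8/28.757) + 0.15×log₁₀(63.029/38.8)]
    = 1.5493 × [0.0097566 + 0.031606] = 0.06408 m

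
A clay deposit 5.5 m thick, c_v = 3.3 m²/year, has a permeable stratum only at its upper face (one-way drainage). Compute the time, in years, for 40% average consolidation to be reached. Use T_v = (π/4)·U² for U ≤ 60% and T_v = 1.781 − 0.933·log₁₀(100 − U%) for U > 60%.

t ≈ 1.15 years

Drainage path length: H_d = H = 5.5 m (single drainage).
U ≤ 60%: T_v = (π/4)·U² = (π/4)×0.4² = 0.12566.
t = T_v·H_d²/c_v = 0.12566×5.5²/3.3 = 1.152 years.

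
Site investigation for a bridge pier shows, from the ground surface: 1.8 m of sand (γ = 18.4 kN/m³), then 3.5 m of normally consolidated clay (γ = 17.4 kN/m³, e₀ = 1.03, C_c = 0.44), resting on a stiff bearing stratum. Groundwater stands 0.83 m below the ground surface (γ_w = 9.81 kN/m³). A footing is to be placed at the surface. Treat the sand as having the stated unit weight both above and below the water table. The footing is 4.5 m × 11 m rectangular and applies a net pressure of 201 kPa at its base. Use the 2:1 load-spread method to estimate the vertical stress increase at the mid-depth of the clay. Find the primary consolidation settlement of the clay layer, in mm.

S_c ≈ 394 mm

Mid-depth of clay below the ground surface: z = 1.8 + 3.5/2 = 3.55 m.
Total vertical stress at mid-clay: σ_v = 18.4×1.8 + 17.4×1.75 = 63.57 kPa.
Pore pressure: u = 9.81×(3.55 − 0.83) = 26.683 kPa.
Initial effective stress: σ'_0 = σ_v − u = 63.57 − 26.683 = 36.887 kPa.
Stress increase at mid-clay by the 2:1 spreading method:
Δσ = qBL/((B+z)(L+z)) = 201×4.5×11/((4.5+3.55)(11+3.55)) = 84.946 kPa
Final effective stress: σ'_f = σ'_0 + Δσ = 36.887 + 84.946 = 121.83 kPa.
Normally consolidated clay, so the full stress increment lies on the virgin compression line:
S_c = C_c·H/(1+e₀)·log₁₀(σ'_f/σ'_0) = 0.44×3.5/(1+1.03)×log₁₀(121.83/36.887)
    = 0.75862 × 0.51888 = 0.3936 m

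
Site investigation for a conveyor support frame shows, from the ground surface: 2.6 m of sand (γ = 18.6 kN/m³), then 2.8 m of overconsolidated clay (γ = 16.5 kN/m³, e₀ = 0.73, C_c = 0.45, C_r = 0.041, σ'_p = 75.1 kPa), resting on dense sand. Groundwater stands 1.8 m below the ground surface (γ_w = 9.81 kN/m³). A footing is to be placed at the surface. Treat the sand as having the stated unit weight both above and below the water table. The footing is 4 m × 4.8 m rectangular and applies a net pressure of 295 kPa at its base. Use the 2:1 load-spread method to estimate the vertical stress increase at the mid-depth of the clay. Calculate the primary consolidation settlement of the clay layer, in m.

Mid-depth of clay below the ground surface: z = 2.6 + 2.8/2 = 4 m.
Total vertical stress at mid-clay: σ_v = 18.6×2.6 + 16.5×1.4 = 71.46 kPa.
Pore pressure: u = 9.81×(4 − 1.8) = 21.582 kPa.
Initial effective stress: σ'_0 = σ_v − u = 71.46 − 21.582 = 49.878 kPa.
Stress increase at mid-clay by the 2:1 spreading method:
Δσ = qBL/((B+z)(L+z)) = 295×4×4.8/((4+4)(4.8+4)) = 80.455 kPa
Final effective stress: σ'_f = 49.878 + 80.455 = 130.33 kPa.
σ'_f = 130.33 > σ'_p = 75.1 kPa, so the stress path crosses the preconsolidation pressure — recompression up to σ'_p, then virgin compression beyond:
S_c = H/(1+e₀)·[C_r·log₁₀(σ'_p/σ'_0) + C_c·log₁₀(σ'_f/σ'_p)]
    = 2.8/1.73 × [0.041×log₁₀(75.1/49.878) + 0.45×log₁₀(130.33/75.1)]
    = 1.6185 × [0.007287 + 0.10773] = 0.1862 m

S_c ≈ 0.186 m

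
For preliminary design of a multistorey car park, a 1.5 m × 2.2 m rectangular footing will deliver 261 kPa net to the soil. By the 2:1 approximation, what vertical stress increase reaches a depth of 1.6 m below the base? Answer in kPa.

Δσ_z ≈ 73.1 kPa

By the 2:1 method the load spreads at 1 horizontal : 2 vertical, so at depth z the loaded area has grown by z in each plan dimension:
Δσ = qBL/((B+z)(L+z)) = 261×1.5×2.2/((1.5+1.6)(2.2+1.6)) = 73.115 kPa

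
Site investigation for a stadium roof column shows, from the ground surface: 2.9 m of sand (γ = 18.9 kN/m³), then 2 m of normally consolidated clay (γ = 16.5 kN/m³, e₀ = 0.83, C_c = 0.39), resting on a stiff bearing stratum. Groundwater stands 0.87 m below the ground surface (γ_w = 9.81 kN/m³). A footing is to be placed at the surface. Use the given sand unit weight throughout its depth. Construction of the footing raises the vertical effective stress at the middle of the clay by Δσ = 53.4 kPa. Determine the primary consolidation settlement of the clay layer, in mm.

Mid-depth of clay below the ground surface: z = 2.9 + 2/2 = 3.9 m.
Total vertical stress at mid-clay: σ_v = 18.9×2.9 + 16.5×1 = 71.31 kPa.
Pore pressure: u = 9.81×(3.9 − 0.87) = 29.724 kPa.
Initial effective stress: σ'_0 = σ_v − u = 71.31 − 29.724 = 41.586 kPa.
Final effective stress: σ'_f = σ'_0 + Δσ = 41.586 + 53.4 = 94.986 kPa.
Normally consolidated clay, so the full stress increment lies on the virgin compression line:
S_c = C_c·H/(1+e₀)·log₁₀(σ'_f/σ'_0) = 0.39×2/(1+0.83)×log₁₀(94.986/41.586)
    = 0.42623 × 0.35871 = 0.1529 m

S_c ≈ 153 mm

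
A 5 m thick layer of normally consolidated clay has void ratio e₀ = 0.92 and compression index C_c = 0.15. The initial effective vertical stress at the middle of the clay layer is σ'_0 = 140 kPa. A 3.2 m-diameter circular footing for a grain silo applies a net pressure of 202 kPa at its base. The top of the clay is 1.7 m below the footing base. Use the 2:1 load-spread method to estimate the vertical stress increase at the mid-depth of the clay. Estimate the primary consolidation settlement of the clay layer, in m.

Mid-depth of clay below the footing base: z = 1.7 + 5/2 = 4.2 m.
Stress increase at mid-clay by the 2:1 spreading method:
Δσ ≈ qD²/(D+z)² = 202×3.2²/(3.2+4.2)² = 37.774 kPa
Final effective stress: σ'_f = σ'_0 + Δσ = 140 + 37.774 = 177.77 kPa.
Normally consolidated clay, so the full stress increment lies on the virgin compression line:
S_c = C_c·H/(1+e₀)·log₁₀(σ'_f/σ'_0) = 0.15×5/(1+0.92)×log₁₀(177.77/140)
    = 0.39062 × 0.10373 = 0.04052 m

S_c ≈ 0.0405 m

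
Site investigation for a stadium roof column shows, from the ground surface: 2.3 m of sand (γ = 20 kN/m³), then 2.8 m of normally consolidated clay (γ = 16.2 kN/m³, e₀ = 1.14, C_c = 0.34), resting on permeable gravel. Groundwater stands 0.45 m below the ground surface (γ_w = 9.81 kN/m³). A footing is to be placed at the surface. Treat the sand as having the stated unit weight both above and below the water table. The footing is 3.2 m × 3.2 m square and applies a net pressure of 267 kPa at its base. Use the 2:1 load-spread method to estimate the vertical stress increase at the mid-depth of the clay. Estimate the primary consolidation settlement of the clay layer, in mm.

Mid-depth of clay below the ground surface: z = 2.3 + 2.8/2 = 3.7 m.
Total vertical stress at mid-clay: σ_v = 20×2.3 + 16.2×1.4 = 68.68 kPa.
Pore pressure: u = 9.81×(3.7 − 0.45) = 31.883 kPa.
Initial effective stress: σ'_0 = σ_v − u = 68.68 − 31.883 = 36.797 kPa.
Stress increase at mid-clay by the 2:1 spreading method:
Δσ = qBL/((B+z)(L+z)) = 267×3.2×3.2/((3.2+3.7)(3.2+3.7)) = 57.427 kPa
Final effective stress: σ'_f = σ'_0 + Δσ = 36.797 + 57.427 = 94.224 kPa.
Normally consolidated clay, so the full stress increment lies on the virgin compression line:
S_c = C_c·H/(1+e₀)·log₁₀(σ'_f/σ'_0) = 0.34×2.8/(1+1.14)×log₁₀(94.224/36.797)
    = 0.44486 × 0.40835 = 0.1817 m

S_c ≈ 182 mm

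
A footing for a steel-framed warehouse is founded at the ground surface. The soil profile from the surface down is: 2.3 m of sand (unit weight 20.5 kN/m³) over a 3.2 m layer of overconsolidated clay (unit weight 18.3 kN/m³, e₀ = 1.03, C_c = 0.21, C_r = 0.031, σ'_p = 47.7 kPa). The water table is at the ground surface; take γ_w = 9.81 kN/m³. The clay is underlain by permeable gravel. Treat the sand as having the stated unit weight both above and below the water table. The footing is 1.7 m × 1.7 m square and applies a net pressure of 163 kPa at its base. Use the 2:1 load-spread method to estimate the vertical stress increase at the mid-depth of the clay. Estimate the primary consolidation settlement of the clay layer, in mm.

Mid-depth of clay below the ground surface: z = 2.3 + 3.2/2 = 3.9 m.
Total vertical stress at mid-clay: σ_v = 20.5×2.3 + 18.3×1.6 = 76.43 kPa.
Pore pressure: u = 9.81×(3.9 − 0) = 38.259 kPa.
Initial effective stress: σ'_0 = σ_v − u = 76.43 − 38.259 = 38.171 kPa.
Stress increase at mid-clay by the 2:1 spreading method:
Δσ = qBL/((B+z)(L+z)) = 163×1.7×1.7/((1.7+3.9)(1.7+3.9)) = 15.021 kPa
Final effective stress: σ'_f = 38.171 + 15.021 = 53.192 kPa.
σ'_f = 53.192 > σ'_p = 47.7 kPa, so the stress path crosses the preconsolidation pressure — recompression up to σ'_p, then virgin compression beyond:
S_c = H/(1+e₀)·[C_r·log₁₀(σ'_p/σ'_0) + C_c·log₁₀(σ'_f/σ'_p)]
    = 3.2/2.03 × [0.031×log₁₀(47.7/38.171) + 0.21×log₁₀(53.192/47.7)]
    = 1.5764 × [0.0030003 + 0.0099389] = 0.0204 m

S_c ≈ 20.4 mm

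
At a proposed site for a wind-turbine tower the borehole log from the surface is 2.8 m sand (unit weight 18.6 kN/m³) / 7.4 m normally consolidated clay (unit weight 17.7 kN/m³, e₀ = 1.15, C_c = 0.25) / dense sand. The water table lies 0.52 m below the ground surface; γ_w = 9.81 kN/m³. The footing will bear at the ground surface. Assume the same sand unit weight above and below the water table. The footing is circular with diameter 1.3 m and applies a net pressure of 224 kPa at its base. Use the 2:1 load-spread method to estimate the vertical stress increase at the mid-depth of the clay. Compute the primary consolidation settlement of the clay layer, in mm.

S_c ≈ 37.5 mm

Mid-depth of clay below the ground surface: z = 2.8 + 7.4/2 = 6.5 m.
Total vertical stress at mid-clay: σ_v = 18.6×2.8 + 17.7×3.7 = 117.57 kPa.
Pore pressure: u = 9.81×(6.5 − 0.52) = 58.664 kPa.
Initial effective stress: σ'_0 = σ_v − u = 117.57 − 58.664 = 58.906 kPa.
Stress increase at mid-clay by the 2:1 spreading method:
Δσ ≈ qD²/(D+z)² = 224×1.3²/(1.3+6.5)² = 6.2222 kPa
Final effective stress: σ'_f = σ'_0 + Δσ = 58.906 + 6.2222 = 65.128 kPa.
Normally consolidated clay, so the full stress increment lies on the virgin compression line:
S_c = C_c·H/(1+e₀)·log₁₀(σ'_f/σ'_0) = 0.25×7.4/(1+1.15)×log₁₀(65.128/58.906)
    = 0.86047 × 0.043608 = 0.03752 m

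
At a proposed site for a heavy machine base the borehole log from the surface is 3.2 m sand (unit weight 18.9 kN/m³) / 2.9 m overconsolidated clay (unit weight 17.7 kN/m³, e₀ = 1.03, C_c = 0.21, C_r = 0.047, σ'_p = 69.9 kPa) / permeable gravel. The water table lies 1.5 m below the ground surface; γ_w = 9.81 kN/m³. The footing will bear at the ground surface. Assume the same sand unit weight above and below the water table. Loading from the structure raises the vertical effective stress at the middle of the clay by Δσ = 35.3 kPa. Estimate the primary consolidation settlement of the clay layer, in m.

Mid-depth of clay below the ground surface: z = 3.2 + 2.9/2 = 4.65 m.
Total vertical stress at mid-clay: σ_v = 18.9×3.2 + 17.7×1.45 = 86.145 kPa.
Pore pressure: u = 9.81×(4.65 − 1.5) = 30.902 kPa.
Initial effective stress: σ'_0 = σ_v − u = 86.145 − 30.902 = 55.243 kPa.
Final effective stress: σ'_f = 55.243 + 35.3 = 90.543 kPa.
σ'_f = 90.543 > σ'_p = 69.9 kPa, so the stress path crosses the preconsolidation pressure — recompression up to σ'_p, then virgin compression beyond:
S_c = H/(1+e₀)·[C_r·log₁₀(σ'_p/σ'_0) + C_c·log₁₀(σ'_f/σ'_p)]
    = 2.9/2.03 × [0.047×log₁₀(69.9/55.243) + 0.21×log₁₀(90.543/69.9)]
    = 1.4286 × [0.0048034 + 0.023599] = 0.04058 m

S_c ≈ 0.0406 m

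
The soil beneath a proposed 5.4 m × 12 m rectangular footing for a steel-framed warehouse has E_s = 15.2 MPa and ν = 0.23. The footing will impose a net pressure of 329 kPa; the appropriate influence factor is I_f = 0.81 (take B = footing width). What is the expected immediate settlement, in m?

Immediate (elastic) settlement: S_e = q·B·(1−ν²)/E_s · I_f.
E_s = 15.2 MPa = 15200 kPa.
S_e = 329 × 5.4 × (1 − 0.23²) / 15200 × 0.81
    = 329 × 5.4 × 0.9471 / 15200 × 0.81
    = 0.08967 m

S_e ≈ 0.0897 m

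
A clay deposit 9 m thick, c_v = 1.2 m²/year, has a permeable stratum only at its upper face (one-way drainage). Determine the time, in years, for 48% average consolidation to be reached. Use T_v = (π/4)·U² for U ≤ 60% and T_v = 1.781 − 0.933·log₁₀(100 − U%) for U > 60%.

Drainage path length: H_d = H = 9 m (single drainage).
U ≤ 60%: T_v = (π/4)·U² = (π/4)×0.48² = 0.18096.
t = T_v·H_d²/c_v = 0.18096×9²/1.2 = 12.21 years.

t ≈ 12.2 years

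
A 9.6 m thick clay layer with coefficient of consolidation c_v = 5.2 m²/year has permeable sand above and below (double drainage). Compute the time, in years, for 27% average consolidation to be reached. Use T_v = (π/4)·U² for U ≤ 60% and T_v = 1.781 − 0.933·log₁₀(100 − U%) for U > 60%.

t ≈ 0.254 years

Drainage path length: H_d = H/2 = 4.8 m (double drainage).
U ≤ 60%: T_v = (π/4)·U² = (π/4)×0.27² = 0.057256.
t = T_v·H_d²/c_v = 0.057256×4.8²/5.2 = 0.2537 years.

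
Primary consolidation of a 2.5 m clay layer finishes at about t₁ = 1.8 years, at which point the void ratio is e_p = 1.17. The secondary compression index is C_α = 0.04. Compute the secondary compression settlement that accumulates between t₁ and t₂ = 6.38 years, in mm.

Secondary compression: S_s = C_α·H/(1+e_p)·log₁₀(t₂/t₁)
S_s = 0.04×2.5/(1+1.17)×log₁₀(6.38/1.8)
    = 0.04608 × 0.5495 = 0.02532 m

S_s ≈ 25.3 mm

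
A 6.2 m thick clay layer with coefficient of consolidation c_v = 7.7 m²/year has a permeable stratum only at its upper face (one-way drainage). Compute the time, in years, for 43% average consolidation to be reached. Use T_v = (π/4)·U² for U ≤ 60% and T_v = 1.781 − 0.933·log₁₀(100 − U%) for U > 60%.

Drainage path length: H_d = H = 6.2 m (single drainage).
U ≤ 60%: T_v = (π/4)·U² = (π/4)×0.43² = 0.14522.
t = T_v·H_d²/c_v = 0.14522×6.2²/7.7 = 0.725 years.

t ≈ 0.725 years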